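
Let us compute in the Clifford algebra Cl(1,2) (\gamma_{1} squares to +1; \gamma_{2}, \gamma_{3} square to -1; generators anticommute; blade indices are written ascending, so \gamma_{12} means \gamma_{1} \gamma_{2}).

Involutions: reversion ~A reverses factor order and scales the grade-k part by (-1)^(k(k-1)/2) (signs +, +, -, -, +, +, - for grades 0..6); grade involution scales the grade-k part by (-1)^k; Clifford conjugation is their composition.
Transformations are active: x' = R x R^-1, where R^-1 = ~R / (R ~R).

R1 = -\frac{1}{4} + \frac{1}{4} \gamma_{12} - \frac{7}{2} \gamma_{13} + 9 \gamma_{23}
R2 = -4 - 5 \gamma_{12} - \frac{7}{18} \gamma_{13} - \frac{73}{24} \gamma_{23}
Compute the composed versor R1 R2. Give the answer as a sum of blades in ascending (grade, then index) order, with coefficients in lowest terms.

Distribute over the terms of R1 (each basis-blade product reordered to ascending indices, repeated generators contracted through their squares):
(-\frac{1}{4}) R2 = 1 + \frac{5}{4} \gamma_{12} + \frac{7}{72} \gamma_{13} + \frac{73}{96} \gamma_{23}
(\frac{1}{4} \gamma_{12}) R2 = -\frac{5}{4} - \gamma_{12} + \frac{73}{96} \gamma_{13} + \frac{7}{72} \gamma_{23}
(-\frac{7}{2} \gamma_{13}) R2 = \frac{49}{36} + \frac{511}{48} \gamma_{12} + 14 \gamma_{13} + \frac{35}{2} \gamma_{23}
(9 \gamma_{23}) R2 = \frac{219}{8} + \frac{7}{2} \gamma_{12} - 45 \gamma_{13} - 36 \gamma_{23}
Summing the partial products and collecting blades:
Answer: \frac{2051}{72} + \frac{691}{48} \gamma_{12} - \frac{8681}{288} \gamma_{13} - \frac{5081}{288} \gamma_{23}


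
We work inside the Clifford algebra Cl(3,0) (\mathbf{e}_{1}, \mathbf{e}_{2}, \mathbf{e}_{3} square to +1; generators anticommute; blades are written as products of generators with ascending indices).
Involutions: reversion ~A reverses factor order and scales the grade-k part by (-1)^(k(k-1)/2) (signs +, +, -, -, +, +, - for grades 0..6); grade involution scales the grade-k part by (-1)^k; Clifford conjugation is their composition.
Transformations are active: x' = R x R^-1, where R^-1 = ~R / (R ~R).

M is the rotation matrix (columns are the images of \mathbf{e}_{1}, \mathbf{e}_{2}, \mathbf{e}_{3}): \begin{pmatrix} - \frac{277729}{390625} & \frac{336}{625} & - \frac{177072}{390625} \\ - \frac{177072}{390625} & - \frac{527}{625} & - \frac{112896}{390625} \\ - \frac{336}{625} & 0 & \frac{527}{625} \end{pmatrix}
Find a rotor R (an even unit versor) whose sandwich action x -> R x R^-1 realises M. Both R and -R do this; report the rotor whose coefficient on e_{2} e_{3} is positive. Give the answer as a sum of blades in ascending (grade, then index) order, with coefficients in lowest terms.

Method: write R = a + b12*e_{1} e_{2} + b13*e_{1} e_{3} + b23*e_{2} e_{3} with a^2 + b12^2 + b13^2 + b23^2 = 1 (so R^-1 = ~R). Expanding the columns R e_j ~R gives tr M = 4a^2 - 1 and, from the antisymmetric part, M21 - M12 = -4a*b12, M13 - M31 = 4a*b13, M32 - M23 = -4a*b23.
Here tr M = -\frac{277729}{390625}, so a^2 = (1 + tr M)/4 = \frac{28224}{390625} and a = ±\frac{168}{625}. Taking a = \frac{168}{625}: M21 - M12 = -\frac{387072}{390625}, M13 - M31 = \frac{32928}{390625}, M32 - M23 = \frac{112896}{390625}, giving b12 = \frac{576}{625}, b13 = \frac{49}{625}, b23 = -\frac{168}{625}, i.e. R = \frac{168}{625} + \frac{576}{625} e_{1} e_{2} + \frac{49}{625} e_{1} e_{3} - \frac{168}{625} e_{2} e_{3}.
Its e_{2} e_{3} coefficient is negative, so report the other preimage -R.
Answer: -\frac{168}{625} - \frac{576}{625} e_{1} e_{2} - \frac{49}{625} e_{1} e_{3} + \frac{168}{625} e_{2} e_{3}. Note: both R and -R realise this M (trace -\frac{277729}{390625}); the covering map identifies them, and the e_{2} e_{3}-coefficient sign is the tie-breaker.


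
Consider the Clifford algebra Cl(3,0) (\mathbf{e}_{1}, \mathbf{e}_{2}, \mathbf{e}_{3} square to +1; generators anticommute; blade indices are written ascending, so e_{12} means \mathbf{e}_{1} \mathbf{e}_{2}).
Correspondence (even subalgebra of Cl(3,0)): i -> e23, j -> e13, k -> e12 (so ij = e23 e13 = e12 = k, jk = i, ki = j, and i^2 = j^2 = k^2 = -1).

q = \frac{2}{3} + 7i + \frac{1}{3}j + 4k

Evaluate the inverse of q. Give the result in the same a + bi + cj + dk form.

In blades: q = \frac{2}{3} + 4 e_{12} + \frac{1}{3} e_{13} + 7 e_{23}.
With qbar = \frac{2}{3} - 4 e_{12} - \frac{1}{3} e_{13} - 7 e_{23} (scalar fixed, mapped units negated), q qbar = \frac{590}{9} (the sum of squared coefficients), so q^-1 = qbar / (\frac{590}{9}) = \frac{3}{295} - \frac{18}{295} e_{12} - \frac{3}{590} e_{13} - \frac{63}{590} e_{23}; translating back:
Answer: \frac{3}{295} - \frac{63}{590}i - \frac{3}{590}j - \frac{18}{295}k


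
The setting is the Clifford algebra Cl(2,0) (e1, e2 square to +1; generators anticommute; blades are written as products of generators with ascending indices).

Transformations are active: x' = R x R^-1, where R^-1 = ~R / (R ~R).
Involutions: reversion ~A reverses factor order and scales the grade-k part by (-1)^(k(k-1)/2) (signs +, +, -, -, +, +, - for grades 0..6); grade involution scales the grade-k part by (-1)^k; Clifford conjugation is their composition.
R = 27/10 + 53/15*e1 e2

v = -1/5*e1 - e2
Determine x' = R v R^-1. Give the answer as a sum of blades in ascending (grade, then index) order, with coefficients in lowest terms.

~R = 27/10 - 53/15*e1 e2, and R ~R = 17797/900, so R^-1 = ~R / (17797/900).
R v = -611/150*e1 - 299/150*e2
Answer: -1249/1369*e1 + 3119/6845*e2


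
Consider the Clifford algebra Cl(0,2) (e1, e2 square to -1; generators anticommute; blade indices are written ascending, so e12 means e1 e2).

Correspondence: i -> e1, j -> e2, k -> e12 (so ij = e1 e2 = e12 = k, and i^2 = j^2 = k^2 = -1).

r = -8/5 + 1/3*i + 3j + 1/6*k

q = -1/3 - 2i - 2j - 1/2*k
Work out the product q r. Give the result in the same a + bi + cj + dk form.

In blades: q = -1/3 - 2*e1 - 2*e2 - 1/2*e12, r = -8/5 + 1/3*e1 + 3*e2 + 1/6*e12.
Distribute q over r term by term (generator squares from the signature, products reordered to ascending indices): (-1/3)*r = 8/15 - 1/9*e1 - e2 - 1/18*e12; (-2*e1)*r = 2/3 + 16/5*e1 + 1/3*e2 - 6*e12; (-2*e2)*r = 6 - 1/3*e1 + 16/5*e2 + 2/3*e12; (-1/2*e12)*r = 1/12 + 3/2*e1 - 1/6*e2 + 4/5*e12.
Sum: 437/60 + 383/90*e1 + 71/30*e2 - 413/90*e12; translating back through the correspondence:
Answer: 437/60 + 383/90*i + 71/30*j - 413/90*k


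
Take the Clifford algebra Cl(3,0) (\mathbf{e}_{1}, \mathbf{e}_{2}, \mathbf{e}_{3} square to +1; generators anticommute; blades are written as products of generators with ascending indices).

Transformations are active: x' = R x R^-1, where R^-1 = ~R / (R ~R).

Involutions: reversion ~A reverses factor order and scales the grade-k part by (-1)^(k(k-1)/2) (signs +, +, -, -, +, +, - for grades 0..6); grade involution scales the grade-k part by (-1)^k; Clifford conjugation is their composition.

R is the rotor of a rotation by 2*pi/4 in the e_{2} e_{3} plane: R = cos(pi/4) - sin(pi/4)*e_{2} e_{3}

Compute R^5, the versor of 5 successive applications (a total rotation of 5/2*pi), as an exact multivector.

Rotor phase runs at HALF the rotation angle; powers of one rotor simply add phase, so after 5 steps in e_{2} e_{3} the phase is 5*pi/4 = \frac{5 \pi}{4} and R^5 = cos(\frac{5 \pi}{4}) - sin(\frac{5 \pi}{4})*e_{2} e_{3}.
cos(\frac{5 \pi}{4}) = - \frac{\sqrt{2}}{2} and sin(\frac{5 \pi}{4}) = - \frac{\sqrt{2}}{2}, so R^5 = - \frac{\sqrt{2}}{2} + \frac{\sqrt{2}}{2} e_{2} e_{3}. The net rotation is 1/2*pi (after discarding 1 full turn, each of which contributes a factor -1 to the rotor); the rotor keeps the half-angle phase exactly.
Answer: - \frac{\sqrt{2}}{2} + \frac{\sqrt{2}}{2} e_{2} e_{3}


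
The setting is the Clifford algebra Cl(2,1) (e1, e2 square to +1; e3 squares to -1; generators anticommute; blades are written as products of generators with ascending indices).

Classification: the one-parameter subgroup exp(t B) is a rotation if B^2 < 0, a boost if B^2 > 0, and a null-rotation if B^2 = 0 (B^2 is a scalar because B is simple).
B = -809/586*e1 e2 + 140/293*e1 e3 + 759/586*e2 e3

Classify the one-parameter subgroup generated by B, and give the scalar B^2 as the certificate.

B^2 term by term: the squares give (-809/586)^2*(e1 e2)^2 + (140/293)^2*(e1 e3)^2 + (759/586)^2*(e2 e3)^2 = 654481/343396*(-1) + 19600/85849*(+1) + 576081/343396*(+1) = 0 (each basis 2-blade squares to minus the product of its generators' squares); cross terms between blades sharing an index anticommute and cancel. So B^2 = 0.
Answer: null-rotation, certificate B^2 = 0. Why this suffices: the scalar 0 survives any versor conjugation, so its sign alone determines the class however B is presented.


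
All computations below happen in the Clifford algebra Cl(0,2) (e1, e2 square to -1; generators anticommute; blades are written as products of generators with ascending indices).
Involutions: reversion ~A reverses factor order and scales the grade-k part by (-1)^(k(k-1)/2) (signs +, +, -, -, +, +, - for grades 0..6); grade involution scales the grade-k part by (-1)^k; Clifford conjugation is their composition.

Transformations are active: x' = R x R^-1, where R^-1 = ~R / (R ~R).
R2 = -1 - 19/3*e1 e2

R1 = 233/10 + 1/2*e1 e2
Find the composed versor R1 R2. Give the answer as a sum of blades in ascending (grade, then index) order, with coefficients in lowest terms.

Distribute over the terms of R1 (each basis-blade product reordered to ascending indices, repeated generators contracted through their squares):
(233/10) R2 = -233/10 - 4427/30*e1 e2
(1/2*e1 e2) R2 = 19/6 - 1/2*e1 e2
Summing the partial products and collecting blades:
Answer: -302/15 - 2221/15*e1 e2


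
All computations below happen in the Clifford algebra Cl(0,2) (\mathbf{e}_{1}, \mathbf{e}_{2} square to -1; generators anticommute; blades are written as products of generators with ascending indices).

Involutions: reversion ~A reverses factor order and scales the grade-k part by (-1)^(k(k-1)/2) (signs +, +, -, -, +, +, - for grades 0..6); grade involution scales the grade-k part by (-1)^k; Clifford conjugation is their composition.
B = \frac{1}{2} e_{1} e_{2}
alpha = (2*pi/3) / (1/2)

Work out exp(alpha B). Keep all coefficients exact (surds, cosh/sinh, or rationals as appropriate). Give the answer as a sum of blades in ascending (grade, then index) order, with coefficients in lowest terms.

B^2 = (\frac{1}{2})^2*(e_{1} e_{2})^2 = \frac{1}{4}*(-1) = -\frac{1}{4} (a basis 2-blade squares to minus the product of its generators' squares).
B^2 = -\frac{1}{4} — B^2 < 0, so the exponential closes trigonometrically: l = \frac{1}{2}, alpha*l = \frac{2 \pi}{3}, so exp(alpha B) = cos(\frac{2 \pi}{3}) + (sin(\frac{2 \pi}{3})/(\frac{1}{2}))*B = - \frac{1}{2} + (\sqrt{3})*B.
Answer: - \frac{1}{2} + \frac{\sqrt{3}}{2} e_{1} e_{2}


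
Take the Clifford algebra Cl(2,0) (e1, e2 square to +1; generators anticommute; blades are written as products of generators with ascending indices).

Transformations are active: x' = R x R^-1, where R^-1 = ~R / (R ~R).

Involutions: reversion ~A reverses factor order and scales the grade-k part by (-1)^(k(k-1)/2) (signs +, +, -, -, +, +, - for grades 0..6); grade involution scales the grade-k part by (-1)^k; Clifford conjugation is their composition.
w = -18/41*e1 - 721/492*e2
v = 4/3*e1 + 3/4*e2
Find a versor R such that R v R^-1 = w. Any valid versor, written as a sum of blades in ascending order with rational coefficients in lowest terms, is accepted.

Reasoning: v^2 = w^2 = 337/144 since conjugation preserves the quadratic form; R = v + w = 110/123*e1 - 88/123*e2 is then valid when invertible, keeping its own part and reversing (v - w)/2.
Answer: 110/123*e1 - 88/123*e2


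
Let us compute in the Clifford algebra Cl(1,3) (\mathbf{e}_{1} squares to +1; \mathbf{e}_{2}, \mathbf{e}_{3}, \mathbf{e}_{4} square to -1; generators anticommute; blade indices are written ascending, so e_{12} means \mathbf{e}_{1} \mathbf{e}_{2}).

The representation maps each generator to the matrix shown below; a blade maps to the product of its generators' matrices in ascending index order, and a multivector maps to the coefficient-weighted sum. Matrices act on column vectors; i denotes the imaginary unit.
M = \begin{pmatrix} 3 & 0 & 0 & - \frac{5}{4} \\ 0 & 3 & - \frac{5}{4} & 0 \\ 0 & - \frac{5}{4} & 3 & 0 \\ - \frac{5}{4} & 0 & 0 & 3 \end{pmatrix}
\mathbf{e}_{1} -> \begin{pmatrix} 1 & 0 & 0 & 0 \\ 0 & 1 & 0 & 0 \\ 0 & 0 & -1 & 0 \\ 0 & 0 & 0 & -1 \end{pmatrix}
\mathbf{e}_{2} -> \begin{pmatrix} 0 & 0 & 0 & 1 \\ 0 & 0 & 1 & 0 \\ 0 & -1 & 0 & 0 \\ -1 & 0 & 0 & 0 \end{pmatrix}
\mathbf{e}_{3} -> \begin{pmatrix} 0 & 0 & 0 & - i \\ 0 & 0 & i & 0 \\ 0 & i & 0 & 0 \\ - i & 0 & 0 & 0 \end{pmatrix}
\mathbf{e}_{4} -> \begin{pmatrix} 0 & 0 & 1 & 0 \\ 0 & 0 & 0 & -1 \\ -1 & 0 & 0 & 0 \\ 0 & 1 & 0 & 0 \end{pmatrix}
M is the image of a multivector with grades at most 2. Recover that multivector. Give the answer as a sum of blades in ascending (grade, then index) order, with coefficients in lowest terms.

Method: the blade images are trace-orthogonal — tr(rho(e_A) rho(e_B)^-1) = 4 if A = B and 0 otherwise — and rho(e_A)^-1 = (e_A)^2 * rho(e_A) with (e_A)^2 = +1 or -1, so the coefficient of e_A in the preimage is (e_A)^2 * tr(M rho(e_A))/4.
Nonzero projections over blades of grade <= 2: 1: (1)^2 = +1, tr(M 1) = 12, coefficient 3; e_{12}: (e_{12})^2 = +1, tr(M rho(e_{12})) = -5, coefficient -\frac{5}{4}. Every other blade of grade <= 2 projects to 0.
Answer: 3 - \frac{5}{4} e_{12}


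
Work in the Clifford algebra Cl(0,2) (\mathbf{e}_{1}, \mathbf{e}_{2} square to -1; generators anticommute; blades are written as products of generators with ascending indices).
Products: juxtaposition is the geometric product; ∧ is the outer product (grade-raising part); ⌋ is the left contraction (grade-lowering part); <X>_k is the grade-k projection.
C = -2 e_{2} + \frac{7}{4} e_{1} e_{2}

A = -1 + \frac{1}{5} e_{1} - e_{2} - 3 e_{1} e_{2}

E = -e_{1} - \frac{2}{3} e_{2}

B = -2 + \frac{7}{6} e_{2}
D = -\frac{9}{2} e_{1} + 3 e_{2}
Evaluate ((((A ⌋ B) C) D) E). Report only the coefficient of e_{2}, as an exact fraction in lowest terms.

step 1: \frac{19}{6} - \frac{7}{6} e_{2}
step 2: -\frac{7}{3} - \frac{49}{24} e_{1} - \frac{19}{3} e_{2} + \frac{133}{24} e_{1} e_{2}
step 3: \frac{157}{16} - \frac{49}{8} e_{1} - \frac{511}{16} e_{2} - \frac{277}{8} e_{1} e_{2}
step 4: -\frac{329}{12} - \frac{1579}{48} e_{1} + \frac{337}{12} e_{2} - \frac{1337}{48} e_{1} e_{2}
Answer: \frac{337}{12}


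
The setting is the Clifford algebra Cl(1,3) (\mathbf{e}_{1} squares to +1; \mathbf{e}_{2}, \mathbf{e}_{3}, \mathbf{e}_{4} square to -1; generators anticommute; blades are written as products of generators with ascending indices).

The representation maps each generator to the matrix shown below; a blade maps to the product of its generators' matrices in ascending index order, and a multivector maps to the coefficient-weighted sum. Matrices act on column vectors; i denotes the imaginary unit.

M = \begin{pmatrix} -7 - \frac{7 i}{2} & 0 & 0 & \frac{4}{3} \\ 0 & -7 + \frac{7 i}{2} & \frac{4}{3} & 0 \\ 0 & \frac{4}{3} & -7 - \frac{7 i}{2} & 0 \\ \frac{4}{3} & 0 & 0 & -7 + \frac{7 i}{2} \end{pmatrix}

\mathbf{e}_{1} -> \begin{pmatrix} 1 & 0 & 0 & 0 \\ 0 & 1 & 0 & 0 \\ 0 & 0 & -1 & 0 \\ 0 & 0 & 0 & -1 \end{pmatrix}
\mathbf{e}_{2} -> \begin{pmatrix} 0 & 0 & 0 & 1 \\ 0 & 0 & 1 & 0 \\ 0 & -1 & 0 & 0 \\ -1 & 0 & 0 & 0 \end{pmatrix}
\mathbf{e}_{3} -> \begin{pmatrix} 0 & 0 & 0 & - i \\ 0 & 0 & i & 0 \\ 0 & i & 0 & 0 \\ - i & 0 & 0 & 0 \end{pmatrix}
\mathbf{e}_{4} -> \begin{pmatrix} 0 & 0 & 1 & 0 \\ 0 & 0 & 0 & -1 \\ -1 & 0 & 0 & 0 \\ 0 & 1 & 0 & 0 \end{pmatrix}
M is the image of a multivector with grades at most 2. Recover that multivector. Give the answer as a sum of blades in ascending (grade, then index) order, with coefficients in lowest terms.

Method: the blade images are trace-orthogonal — tr(rho(e_A) rho(e_B)^-1) = 4 if A = B and 0 otherwise — and rho(e_A)^-1 = (e_A)^2 * rho(e_A) with (e_A)^2 = +1 or -1, so the coefficient of e_A in the preimage is (e_A)^2 * tr(M rho(e_A))/4.
Nonzero projections over blades of grade <= 2: 1: (1)^2 = +1, tr(M 1) = -28, coefficient -7; e_{1} e_{2}: (e_{1} e_{2})^2 = +1, tr(M rho(e_{1} e_{2})) = \frac{16}{3}, coefficient \frac{4}{3}; e_{2} e_{3}: (e_{2} e_{3})^2 = -1, tr(M rho(e_{2} e_{3})) = -14, coefficient \frac{7}{2}. Every other blade of grade <= 2 projects to 0.
Answer: -7 + \frac{4}{3} e_{1} e_{2} + \frac{7}{2} e_{2} e_{3}


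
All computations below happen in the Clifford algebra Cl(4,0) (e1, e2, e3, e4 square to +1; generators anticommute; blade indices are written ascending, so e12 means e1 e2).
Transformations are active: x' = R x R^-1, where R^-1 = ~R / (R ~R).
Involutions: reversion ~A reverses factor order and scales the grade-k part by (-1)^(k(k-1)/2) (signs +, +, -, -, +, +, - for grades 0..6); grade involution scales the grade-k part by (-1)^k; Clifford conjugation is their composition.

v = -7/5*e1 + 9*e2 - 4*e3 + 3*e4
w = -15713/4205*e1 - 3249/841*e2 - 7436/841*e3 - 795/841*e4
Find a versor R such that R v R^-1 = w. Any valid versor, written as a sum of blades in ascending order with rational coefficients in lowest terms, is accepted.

R = v + w = -4320/841*e1 + 4320/841*e2 - 10800/841*e3 + 1728/841*e4 works: the equal norms (2699/25) guarantee its sandwich swaps v into w.
Answer: -4320/841*e1 + 4320/841*e2 - 10800/841*e3 + 1728/841*e4


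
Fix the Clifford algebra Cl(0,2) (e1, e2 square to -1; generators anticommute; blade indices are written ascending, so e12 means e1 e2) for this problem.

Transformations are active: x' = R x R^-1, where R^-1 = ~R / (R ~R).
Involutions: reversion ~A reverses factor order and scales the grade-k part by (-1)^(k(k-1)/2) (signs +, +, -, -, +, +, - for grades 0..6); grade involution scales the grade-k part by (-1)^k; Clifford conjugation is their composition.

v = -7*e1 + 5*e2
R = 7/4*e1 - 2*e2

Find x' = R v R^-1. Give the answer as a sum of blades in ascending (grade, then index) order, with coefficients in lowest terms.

~R = 7/4*e1 - 2*e2, and R ~R = -113/16, so R^-1 = ~R / (-113/16).
R v = 89/4 - 21/4*e12
Answer: -455/113*e1 + 859/113*e2


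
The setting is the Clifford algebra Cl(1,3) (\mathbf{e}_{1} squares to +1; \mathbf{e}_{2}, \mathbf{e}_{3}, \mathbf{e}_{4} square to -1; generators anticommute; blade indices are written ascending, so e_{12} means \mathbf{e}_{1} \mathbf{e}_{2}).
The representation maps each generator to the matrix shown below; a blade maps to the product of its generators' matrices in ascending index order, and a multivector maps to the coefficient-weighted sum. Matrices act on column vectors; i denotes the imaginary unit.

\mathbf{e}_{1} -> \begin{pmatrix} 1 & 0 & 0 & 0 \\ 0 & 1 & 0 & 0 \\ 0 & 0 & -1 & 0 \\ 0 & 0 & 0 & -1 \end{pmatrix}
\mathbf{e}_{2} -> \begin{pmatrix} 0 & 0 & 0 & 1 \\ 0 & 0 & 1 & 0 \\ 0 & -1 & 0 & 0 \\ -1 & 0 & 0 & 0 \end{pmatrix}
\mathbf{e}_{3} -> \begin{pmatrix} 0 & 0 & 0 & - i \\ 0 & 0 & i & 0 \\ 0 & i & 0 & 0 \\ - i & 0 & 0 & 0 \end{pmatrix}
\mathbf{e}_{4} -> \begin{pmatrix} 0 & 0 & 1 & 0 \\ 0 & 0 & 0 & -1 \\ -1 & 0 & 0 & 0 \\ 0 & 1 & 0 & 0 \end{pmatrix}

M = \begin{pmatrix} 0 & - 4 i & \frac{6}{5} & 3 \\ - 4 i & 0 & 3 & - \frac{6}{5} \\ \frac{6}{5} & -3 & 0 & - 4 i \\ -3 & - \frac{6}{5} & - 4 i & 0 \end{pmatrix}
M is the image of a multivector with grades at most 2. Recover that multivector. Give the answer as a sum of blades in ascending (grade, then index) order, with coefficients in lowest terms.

Method: the blade images are trace-orthogonal — tr(rho(e_A) rho(e_B)^-1) = 4 if A = B and 0 otherwise — and rho(e_A)^-1 = (e_A)^2 * rho(e_A) with (e_A)^2 = +1 or -1, so the coefficient of e_A in the preimage is (e_A)^2 * tr(M rho(e_A))/4.
Nonzero projections over blades of grade <= 2: e_{2}: (e_{2})^2 = -1, tr(M rho(e_{2})) = -12, coefficient 3; e_{14}: (e_{14})^2 = +1, tr(M rho(e_{14})) = \frac{24}{5}, coefficient \frac{6}{5}; e_{34}: (e_{34})^2 = -1, tr(M rho(e_{34})) = -16, coefficient 4. Every other blade of grade <= 2 projects to 0.
Answer: 3 e_{2} + \frac{6}{5} e_{14} + 4 e_{34}


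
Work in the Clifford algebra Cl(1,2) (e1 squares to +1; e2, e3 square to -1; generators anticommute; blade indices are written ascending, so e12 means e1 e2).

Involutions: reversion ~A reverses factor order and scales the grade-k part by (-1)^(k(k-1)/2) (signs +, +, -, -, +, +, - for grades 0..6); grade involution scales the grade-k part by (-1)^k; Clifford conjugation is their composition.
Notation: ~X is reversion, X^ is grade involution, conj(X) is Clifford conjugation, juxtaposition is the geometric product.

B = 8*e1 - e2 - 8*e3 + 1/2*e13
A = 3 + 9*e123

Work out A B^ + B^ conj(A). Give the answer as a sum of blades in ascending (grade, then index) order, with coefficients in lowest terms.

first term: -24*e1 - 3/2*e2 + 24*e3 - 72*e12 + 21/2*e13 - 72*e23
second term: -24*e1 - 3/2*e2 + 24*e3 - 72*e12 + 21/2*e13 - 72*e23
Answer: -48*e1 - 3*e2 + 48*e3 - 144*e12 + 21*e13 - 144*e23


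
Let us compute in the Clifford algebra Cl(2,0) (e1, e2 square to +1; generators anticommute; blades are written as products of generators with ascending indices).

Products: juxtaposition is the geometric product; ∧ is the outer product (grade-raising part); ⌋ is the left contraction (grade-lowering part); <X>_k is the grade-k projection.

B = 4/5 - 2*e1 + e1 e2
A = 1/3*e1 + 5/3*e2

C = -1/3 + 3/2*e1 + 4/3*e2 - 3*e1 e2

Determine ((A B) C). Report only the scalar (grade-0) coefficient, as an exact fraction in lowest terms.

step 1: -2/3 - 7/5*e1 + 5/3*e2 + 10/3*e1 e2
step 2: 931/90 + 401/45*e1 - 101/45*e2 - 313/90*e1 e2
Answer: 931/90


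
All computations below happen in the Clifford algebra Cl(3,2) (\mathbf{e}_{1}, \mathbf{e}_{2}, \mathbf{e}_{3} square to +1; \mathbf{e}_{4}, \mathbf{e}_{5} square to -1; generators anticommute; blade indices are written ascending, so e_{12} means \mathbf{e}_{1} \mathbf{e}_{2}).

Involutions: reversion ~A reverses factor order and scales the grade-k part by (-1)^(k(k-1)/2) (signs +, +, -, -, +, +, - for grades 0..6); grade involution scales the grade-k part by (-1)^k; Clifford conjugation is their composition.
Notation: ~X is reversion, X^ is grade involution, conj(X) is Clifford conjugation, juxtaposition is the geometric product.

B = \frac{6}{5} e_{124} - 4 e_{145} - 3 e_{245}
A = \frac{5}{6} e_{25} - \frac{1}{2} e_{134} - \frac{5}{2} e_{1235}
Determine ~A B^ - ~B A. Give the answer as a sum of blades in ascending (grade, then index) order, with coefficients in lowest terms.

first term: \frac{5}{2} e_{4} + \frac{3}{5} e_{23} - 2 e_{35} - \frac{10}{3} e_{124} - \frac{15}{2} e_{134} + e_{145} + 10 e_{234} + 3 e_{345} - \frac{3}{2} e_{1235}
second term: -\frac{5}{2} e_{4} + \frac{3}{5} e_{23} - 2 e_{35} - \frac{10}{3} e_{124} - \frac{15}{2} e_{134} + e_{145} + 10 e_{234} + 3 e_{345} + \frac{3}{2} e_{1235}
Answer: 5 e_{4} - 3 e_{1235}


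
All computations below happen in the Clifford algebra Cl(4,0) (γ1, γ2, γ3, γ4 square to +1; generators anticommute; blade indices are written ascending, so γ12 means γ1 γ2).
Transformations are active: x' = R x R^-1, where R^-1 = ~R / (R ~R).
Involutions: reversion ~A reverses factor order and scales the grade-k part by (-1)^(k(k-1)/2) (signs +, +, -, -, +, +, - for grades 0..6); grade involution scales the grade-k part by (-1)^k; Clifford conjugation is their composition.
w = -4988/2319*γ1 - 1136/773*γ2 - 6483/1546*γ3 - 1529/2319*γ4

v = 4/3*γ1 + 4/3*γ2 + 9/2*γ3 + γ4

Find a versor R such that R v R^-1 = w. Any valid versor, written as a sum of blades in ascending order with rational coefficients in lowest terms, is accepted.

Why this works: both vectors square to 893/36, so q(v) = q(w) and R = v + w = -632/773*γ1 - 316/2319*γ2 + 237/773*γ3 + 790/2319*γ4 carries v to w — its own direction survives, the complement (v - w)/2 flips.
Answer: -632/773*γ1 - 316/2319*γ2 + 237/773*γ3 + 790/2319*γ4


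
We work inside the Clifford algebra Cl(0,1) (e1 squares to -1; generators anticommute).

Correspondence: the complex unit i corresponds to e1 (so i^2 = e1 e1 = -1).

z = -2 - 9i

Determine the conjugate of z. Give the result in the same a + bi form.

In blades: z = -2 - 9*e1.
Conjugation here is Clifford conjugation: the scalar is fixed and the grade-1 and grade-2 blades all flip sign, giving -2 + 9*e1; translating back:
Answer: -2 + 9i


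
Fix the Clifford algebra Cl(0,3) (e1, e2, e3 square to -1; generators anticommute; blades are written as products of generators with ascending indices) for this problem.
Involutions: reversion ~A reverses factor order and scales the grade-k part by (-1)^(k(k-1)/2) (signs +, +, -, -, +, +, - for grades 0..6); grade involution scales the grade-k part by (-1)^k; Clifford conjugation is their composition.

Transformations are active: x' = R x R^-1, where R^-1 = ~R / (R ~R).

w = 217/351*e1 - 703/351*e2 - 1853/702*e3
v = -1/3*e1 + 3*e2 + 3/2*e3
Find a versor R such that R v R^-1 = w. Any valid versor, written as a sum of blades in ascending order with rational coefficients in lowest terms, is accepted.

Equal squares first: v^2 = w^2 = -409/36. Then v + w = 100/351*e1 + 350/351*e2 - 400/351*e3 is a versor taking v to w, provided it is invertible.
Answer: 100/351*e1 + 350/351*e2 - 400/351*e3


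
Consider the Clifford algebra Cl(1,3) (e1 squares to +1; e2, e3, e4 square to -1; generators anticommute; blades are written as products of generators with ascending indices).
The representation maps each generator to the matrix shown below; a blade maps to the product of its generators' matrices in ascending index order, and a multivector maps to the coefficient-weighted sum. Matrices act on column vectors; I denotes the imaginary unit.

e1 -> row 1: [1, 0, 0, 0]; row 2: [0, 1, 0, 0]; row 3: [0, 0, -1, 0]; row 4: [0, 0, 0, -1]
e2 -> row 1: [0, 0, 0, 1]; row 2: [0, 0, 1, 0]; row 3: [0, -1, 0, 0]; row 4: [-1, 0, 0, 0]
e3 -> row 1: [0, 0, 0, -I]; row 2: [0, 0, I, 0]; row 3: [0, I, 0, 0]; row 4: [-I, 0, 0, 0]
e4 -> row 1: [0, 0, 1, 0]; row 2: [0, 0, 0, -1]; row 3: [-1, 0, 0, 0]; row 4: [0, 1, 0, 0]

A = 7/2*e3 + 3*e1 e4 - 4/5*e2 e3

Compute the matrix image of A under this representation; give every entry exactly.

Bivector images (products of the table entries): rho(e1 e4) = rho(e1)rho(e4) = row 1: [0, 0, 1, 0]; row 2: [0, 0, 0, -1]; row 3: [1, 0, 0, 0]; row 4: [0, -1, 0, 0]; rho(e2 e3) = rho(e2)rho(e3) = row 1: [-I, 0, 0, 0]; row 2: [0, I, 0, 0]; row 3: [0, 0, -I, 0]; row 4: [0, 0, 0, I].
M = (7/2)*rho(e3) + (3)*rho(e1 e4) + (-4/5)*rho(e2 e3), summed entrywise:
Answer: row 1: [4*I/5, 0, 3, -7*I/2]; row 2: [0, -4*I/5, 7*I/2, -3]; row 3: [3, 7*I/2, 4*I/5, 0]; row 4: [-7*I/2, -3, 0, -4*I/5]


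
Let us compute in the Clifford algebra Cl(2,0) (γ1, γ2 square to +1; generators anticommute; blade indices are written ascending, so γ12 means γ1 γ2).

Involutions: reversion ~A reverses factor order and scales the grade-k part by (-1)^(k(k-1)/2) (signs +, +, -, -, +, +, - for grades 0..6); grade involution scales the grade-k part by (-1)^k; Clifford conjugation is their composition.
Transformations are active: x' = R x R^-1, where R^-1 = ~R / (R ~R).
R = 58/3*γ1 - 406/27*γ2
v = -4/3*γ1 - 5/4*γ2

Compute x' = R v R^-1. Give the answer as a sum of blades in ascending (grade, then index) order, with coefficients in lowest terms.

~R = 58/3*γ1 - 406/27*γ2, and R ~R = 437320/729, so R^-1 = ~R / (437320/729).
R v = -377/54 - 7163/162*γ12
Answer: 53/60*γ1 + 8/5*γ2


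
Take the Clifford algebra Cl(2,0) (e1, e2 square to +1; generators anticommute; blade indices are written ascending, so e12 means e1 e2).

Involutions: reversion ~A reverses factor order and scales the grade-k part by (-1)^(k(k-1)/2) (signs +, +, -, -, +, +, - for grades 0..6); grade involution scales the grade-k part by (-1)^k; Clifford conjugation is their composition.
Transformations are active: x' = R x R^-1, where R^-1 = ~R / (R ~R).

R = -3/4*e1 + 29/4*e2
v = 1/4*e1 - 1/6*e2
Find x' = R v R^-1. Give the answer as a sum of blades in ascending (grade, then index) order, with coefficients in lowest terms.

~R = -3/4*e1 + 29/4*e2, and R ~R = 425/8, so R^-1 = ~R / (425/8).
R v = -67/48 - 27/16*e12
Answer: -179/850*e1 - 1093/5100*e2


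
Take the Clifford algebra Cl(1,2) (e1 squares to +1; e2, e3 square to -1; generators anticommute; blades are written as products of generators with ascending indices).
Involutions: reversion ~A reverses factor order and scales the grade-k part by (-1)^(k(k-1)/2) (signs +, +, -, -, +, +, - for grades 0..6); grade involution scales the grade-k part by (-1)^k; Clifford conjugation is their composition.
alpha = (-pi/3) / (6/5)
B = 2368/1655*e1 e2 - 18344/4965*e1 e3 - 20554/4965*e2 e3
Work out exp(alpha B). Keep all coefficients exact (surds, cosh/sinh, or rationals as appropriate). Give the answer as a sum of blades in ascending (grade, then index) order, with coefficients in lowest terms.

B^2 term by term: the squares give (2368/1655)^2*(e1 e2)^2 + (-18344/4965)^2*(e1 e3)^2 + (-20554/4965)^2*(e2 e3)^2 = 5607424/2739025*(+1) + 336502336/24651225*(+1) + 422466916/24651225*(-1) = -36/25 (each basis 2-blade squares to minus the product of its generators' squares); cross terms between blades sharing an index anticommute and cancel. So B^2 = -36/25.
B^2 = -36/25 — circular case — the even/odd split gives cos and sin: l = 6/5, alpha*l = -pi/3, so exp(alpha B) = cos(-pi/3) + (sin(-pi/3)/(6/5))*B = 1/2 + (-5*sqrt(3)/12)*B.
Answer: 1/2 - 592*sqrt(3)/993*e1 e2 + 4586*sqrt(3)/2979*e1 e3 + 10277*sqrt(3)/5958*e2 e3


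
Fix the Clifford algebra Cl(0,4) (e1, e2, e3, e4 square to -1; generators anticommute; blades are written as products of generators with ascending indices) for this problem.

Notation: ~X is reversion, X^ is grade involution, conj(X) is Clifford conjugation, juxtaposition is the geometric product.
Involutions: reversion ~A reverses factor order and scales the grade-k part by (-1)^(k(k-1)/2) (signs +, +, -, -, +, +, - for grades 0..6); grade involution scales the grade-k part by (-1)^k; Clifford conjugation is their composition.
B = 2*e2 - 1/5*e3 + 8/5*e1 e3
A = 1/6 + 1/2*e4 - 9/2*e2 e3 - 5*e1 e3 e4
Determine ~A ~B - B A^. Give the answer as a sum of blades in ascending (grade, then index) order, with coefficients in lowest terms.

first term: 37/30*e2 + 269/30*e3 + 8*e4 + 36/5*e1 e2 - 4/15*e1 e3 - e1 e4 - e2 e4 + 1/10*e3 e4 - 4/5*e1 e3 e4 + 10*e1 e2 e3 e4
second term: 37/30*e2 + 269/30*e3 - 8*e4 - 36/5*e1 e2 + 4/15*e1 e3 - e1 e4 - e2 e4 + 1/10*e3 e4 - 4/5*e1 e3 e4 - 10*e1 e2 e3 e4
Answer: 16*e4 + 72/5*e1 e2 - 8/15*e1 e3 + 20*e1 e2 e3 e4


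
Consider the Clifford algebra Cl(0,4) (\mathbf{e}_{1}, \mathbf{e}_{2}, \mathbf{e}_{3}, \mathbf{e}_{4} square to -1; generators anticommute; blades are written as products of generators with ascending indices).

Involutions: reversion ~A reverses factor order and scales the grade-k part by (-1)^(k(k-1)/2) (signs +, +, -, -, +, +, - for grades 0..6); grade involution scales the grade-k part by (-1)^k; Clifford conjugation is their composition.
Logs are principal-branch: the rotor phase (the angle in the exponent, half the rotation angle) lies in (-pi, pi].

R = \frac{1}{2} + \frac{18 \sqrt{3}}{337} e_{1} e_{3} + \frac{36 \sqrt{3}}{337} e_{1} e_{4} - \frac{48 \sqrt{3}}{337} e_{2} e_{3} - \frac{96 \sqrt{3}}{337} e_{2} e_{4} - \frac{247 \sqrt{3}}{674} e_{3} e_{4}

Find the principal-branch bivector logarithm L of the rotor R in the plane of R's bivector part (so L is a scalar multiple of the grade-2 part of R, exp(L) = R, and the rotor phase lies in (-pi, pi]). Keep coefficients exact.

The scalar part of R is \frac{1}{2}, which pins the rotor phase on the principal branch; dividing the bivector part by the sine of that phase recovers the unit plane, and L is the phase times that plane.
Concretely: cos(phase) = \frac{1}{2} gives phase = ±\frac{\pi}{3}, and since phase/sin(phase) is even the sign is immaterial: L = (phase/sin(phase)) * <R>_2 = (\frac{2 \sqrt{3} \pi}{9}) * <R>_2.
Answer: \frac{12 \pi}{337} e_{1} e_{3} + \frac{24 \pi}{337} e_{1} e_{4} - \frac{32 \pi}{337} e_{2} e_{3} - \frac{64 \pi}{337} e_{2} e_{4} - \frac{247 \pi}{1011} e_{3} e_{4}


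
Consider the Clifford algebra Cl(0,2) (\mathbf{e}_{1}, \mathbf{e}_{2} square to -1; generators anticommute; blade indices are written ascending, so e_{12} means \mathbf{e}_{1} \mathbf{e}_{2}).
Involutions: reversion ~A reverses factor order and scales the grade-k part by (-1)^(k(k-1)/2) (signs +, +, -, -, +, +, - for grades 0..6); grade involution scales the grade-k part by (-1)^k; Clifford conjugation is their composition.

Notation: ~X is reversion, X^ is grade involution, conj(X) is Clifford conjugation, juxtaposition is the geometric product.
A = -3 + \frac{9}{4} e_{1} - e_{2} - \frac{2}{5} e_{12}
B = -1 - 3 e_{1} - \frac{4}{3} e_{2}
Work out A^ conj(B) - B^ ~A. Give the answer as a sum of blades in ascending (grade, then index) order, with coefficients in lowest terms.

first term: \frac{101}{12} - \frac{373}{60} e_{1} - \frac{31}{5} e_{2} - \frac{28}{5} e_{12}
second term: -\frac{29}{12} - \frac{643}{60} e_{1} - \frac{21}{5} e_{2} - \frac{32}{5} e_{12}
Answer: \frac{65}{6} + \frac{9}{2} e_{1} - 2 e_{2} + \frac{4}{5} e_{12}


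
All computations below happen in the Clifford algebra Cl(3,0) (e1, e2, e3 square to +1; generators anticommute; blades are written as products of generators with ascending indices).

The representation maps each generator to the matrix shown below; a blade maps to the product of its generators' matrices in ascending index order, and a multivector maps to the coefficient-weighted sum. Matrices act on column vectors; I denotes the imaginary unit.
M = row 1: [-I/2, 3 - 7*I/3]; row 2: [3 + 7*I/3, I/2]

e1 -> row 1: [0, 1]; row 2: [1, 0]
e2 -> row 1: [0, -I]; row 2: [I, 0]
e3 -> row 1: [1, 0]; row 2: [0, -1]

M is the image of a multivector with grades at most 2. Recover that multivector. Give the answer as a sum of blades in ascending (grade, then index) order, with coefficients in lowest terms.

Method: 1, rho(e1), rho(e2), rho(e3) form a trace-orthogonal basis of the 2x2 complex matrices (tr(X Y) = 2 if X = Y, else 0), so M = m0*1 + m1*rho(e1) + m2*rho(e2) + m3*rho(e3) with m0 = tr(M)/2 = 0, m1 = tr(M rho(e1))/2 = 3, m2 = tr(M rho(e2))/2 = 7/3, m3 = tr(M rho(e3))/2 = -I/2.
Multiplying table entries, the bivector images are rho(e1 e2) = I*rho(e3), rho(e1 e3) = -I*rho(e2), rho(e2 e3) = I*rho(e1); with real blade coefficients the real parts of m0..m3 are the coefficients of 1, e1, e2, e3 and the imaginary parts give the bivectors (e2 e3: Im m1, e1 e3: -Im m2, e1 e2: Im m3).
Answer: 3*e1 + 7/3*e2 - 1/2*e1 e2


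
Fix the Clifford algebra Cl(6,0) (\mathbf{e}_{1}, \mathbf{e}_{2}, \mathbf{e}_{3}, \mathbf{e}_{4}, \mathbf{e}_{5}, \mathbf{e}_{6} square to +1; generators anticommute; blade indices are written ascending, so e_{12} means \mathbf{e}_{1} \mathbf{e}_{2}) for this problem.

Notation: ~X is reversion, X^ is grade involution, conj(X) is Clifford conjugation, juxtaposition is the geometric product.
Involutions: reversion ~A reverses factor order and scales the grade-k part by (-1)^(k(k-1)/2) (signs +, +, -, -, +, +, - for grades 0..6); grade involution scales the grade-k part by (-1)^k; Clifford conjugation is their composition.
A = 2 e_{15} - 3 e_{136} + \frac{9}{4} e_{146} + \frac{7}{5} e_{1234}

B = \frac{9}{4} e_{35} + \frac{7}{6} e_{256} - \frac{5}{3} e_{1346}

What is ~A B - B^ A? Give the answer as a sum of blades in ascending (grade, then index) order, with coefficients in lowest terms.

first term: -\frac{15}{4} e_{3} - 5 e_{4} + \frac{9}{2} e_{13} - \frac{7}{3} e_{26} + \frac{7}{3} e_{126} + \frac{27}{4} e_{156} - \frac{7}{2} e_{1235} - \frac{21}{40} e_{1245} - \frac{10}{3} e_{3456} + \frac{1607}{240} e_{13456}
second term: -\frac{15}{4} e_{3} - 5 e_{4} + \frac{9}{2} e_{13} + \frac{7}{3} e_{26} - \frac{7}{3} e_{126} + \frac{27}{4} e_{156} - \frac{7}{2} e_{1235} + \frac{231}{40} e_{1245} - \frac{10}{3} e_{3456} - \frac{823}{240} e_{13456}
Answer: -\frac{14}{3} e_{26} + \frac{14}{3} e_{126} - \frac{63}{10} e_{1245} + \frac{81}{8} e_{13456}


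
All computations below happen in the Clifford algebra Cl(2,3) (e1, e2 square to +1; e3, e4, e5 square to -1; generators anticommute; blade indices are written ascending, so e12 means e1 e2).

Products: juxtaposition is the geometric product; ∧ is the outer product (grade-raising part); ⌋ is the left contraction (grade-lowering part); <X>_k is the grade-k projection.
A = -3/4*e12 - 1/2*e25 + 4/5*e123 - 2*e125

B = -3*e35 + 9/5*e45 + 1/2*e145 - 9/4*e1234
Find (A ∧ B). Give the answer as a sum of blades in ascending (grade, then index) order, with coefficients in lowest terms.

step 1: 9/4*e1235 - 27/20*e1245 + 36/25*e12345
Answer: 9/4*e1235 - 27/20*e1245 + 36/25*e12345


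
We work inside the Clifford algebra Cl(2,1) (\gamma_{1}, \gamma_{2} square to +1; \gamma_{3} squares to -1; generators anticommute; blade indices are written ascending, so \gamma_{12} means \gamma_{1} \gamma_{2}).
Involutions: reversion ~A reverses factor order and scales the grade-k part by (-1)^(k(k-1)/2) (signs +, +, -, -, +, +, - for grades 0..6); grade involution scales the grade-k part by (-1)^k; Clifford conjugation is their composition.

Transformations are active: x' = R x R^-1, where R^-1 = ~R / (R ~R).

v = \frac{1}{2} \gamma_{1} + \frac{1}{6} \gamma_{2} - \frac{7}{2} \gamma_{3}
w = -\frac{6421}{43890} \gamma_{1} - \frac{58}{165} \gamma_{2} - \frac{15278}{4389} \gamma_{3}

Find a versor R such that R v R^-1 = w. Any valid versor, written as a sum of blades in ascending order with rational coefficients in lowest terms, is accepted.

The midline construction: v and w both square to -\frac{431}{36}, so reflecting in their sum \frac{7762}{21945} \gamma_{1} - \frac{61}{330} \gamma_{2} - \frac{61279}{8778} \gamma_{3} exchanges them.
Answer: \frac{7762}{21945} \gamma_{1} - \frac{61}{330} \gamma_{2} - \frac{61279}{8778} \gamma_{3}


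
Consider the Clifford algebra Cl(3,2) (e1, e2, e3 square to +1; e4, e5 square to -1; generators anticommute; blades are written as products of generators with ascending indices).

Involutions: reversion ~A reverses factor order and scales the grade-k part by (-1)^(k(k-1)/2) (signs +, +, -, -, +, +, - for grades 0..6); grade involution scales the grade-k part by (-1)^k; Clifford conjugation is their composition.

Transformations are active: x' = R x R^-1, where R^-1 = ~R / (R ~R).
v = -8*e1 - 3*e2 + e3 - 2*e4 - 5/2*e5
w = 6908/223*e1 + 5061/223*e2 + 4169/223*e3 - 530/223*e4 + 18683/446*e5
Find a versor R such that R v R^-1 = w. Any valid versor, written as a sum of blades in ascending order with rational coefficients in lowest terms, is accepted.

Key observation: q(v) = q(w) = 255/4 (sandwiches preserve the norm), so R = v + w = 5124/223*e1 + 4392/223*e2 + 4392/223*e3 - 976/223*e4 + 8784/223*e5 works whenever it is invertible — the component of v along it is kept and (v - w)/2 reverses, sending v to w.
Answer: 5124/223*e1 + 4392/223*e2 + 4392/223*e3 - 976/223*e4 + 8784/223*e5


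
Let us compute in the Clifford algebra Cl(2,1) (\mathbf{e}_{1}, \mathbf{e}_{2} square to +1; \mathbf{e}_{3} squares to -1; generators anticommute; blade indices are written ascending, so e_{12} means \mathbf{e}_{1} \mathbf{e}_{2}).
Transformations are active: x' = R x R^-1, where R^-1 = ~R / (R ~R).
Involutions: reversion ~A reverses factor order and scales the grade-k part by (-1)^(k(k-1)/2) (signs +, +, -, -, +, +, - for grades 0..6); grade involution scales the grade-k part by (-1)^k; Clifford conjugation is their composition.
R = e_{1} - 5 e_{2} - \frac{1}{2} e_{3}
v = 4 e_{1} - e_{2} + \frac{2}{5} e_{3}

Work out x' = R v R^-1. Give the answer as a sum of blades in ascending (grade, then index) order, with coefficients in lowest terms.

~R = e_{1} - 5 e_{2} - \frac{1}{2} e_{3}, and R ~R = \frac{103}{4}, so R^-1 = ~R / (\frac{103}{4}).
R v = \frac{46}{5} + 19 e_{12} + \frac{12}{5} e_{13} - \frac{5}{2} e_{23}
Answer: -\frac{1692}{515} e_{1} - \frac{265}{103} e_{2} - \frac{78}{103} e_{3}


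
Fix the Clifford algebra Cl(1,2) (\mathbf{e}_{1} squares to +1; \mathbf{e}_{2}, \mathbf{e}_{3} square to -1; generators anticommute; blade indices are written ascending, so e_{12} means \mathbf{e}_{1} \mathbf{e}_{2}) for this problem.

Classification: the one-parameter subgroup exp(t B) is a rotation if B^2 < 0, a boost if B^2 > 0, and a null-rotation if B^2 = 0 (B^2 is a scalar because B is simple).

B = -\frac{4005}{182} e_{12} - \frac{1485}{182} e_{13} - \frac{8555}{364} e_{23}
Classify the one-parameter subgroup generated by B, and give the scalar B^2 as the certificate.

B^2 term by term: the squares give (-\frac{4005}{182})^2*(e_{12})^2 + (-\frac{1485}{182})^2*(e_{13})^2 + (-\frac{8555}{364})^2*(e_{23})^2 = \frac{16040025}{33124}*(+1) + \frac{2205225}{33124}*(+1) + \frac{73188025}{132496}*(-1) = -\frac{25}{16} (each basis 2-blade squares to minus the product of its generators' squares); cross terms between blades sharing an index anticommute and cancel. So B^2 = -\frac{25}{16}.
Answer: rotation, certificate B^2 = -\frac{25}{16}. B^2 = -\frac{25}{16} is basis-independent, so its sign is the whole story.
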